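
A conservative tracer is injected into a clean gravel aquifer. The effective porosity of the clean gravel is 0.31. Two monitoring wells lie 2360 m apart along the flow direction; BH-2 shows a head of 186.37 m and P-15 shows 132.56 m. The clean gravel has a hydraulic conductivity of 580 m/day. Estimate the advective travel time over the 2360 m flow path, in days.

Hydraulic gradient i = (186.37 − 132.56) / 2360 = 53.81 / 2360 = 0.02280.
Darcy flux q = K · i = 580.0 × 0.02280 = 13.22 m/day.
Seepage velocity v = q / n_e = 13.22 / 0.31 = 42.66 m/day.
Travel time t = L / v = 2360 / 42.66 = 55.32 days.

55.3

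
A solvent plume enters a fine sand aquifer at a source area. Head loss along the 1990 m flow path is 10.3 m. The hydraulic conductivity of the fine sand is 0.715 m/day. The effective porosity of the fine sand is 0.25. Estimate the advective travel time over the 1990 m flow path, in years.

Hydraulic gradient i = Δh / L = 10.3 / 1990 = 0.005176.
Darcy flux q = K · i = 0.7150 × 0.005176 = 0.003701 m/day.
Seepage velocity v = q / n_e = 0.003701 / 0.25 = 0.01480 m/day.
Travel time t = L / v = 1990 / 0.01480 = 1.344e+05 days = 368.1 years.

368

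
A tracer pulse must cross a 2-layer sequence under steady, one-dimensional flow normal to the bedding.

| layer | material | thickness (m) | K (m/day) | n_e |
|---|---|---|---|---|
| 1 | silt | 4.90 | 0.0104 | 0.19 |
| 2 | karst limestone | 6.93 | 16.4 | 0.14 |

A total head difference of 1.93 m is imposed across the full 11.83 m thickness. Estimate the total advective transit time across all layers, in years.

1.27

With flow normal to the layers, continuity requires the same specific discharge q through every layer.
Σ(b_i/K_i) = 4.90/0.0104 + 6.93/16.4 = 471.6 d.
q = Δh / Σ(b_i/K_i) = 1.93 / 471.6 = 0.004093 m/day.
In each layer the seepage velocity is v_i = q/n_i, so the layer transit time is t_i = b_i·n_i / q:
  layer 1 (silt): t_1 = 4.90 × 0.19 / 0.004093 = 227.5 d
  layer 2 (karst limestone): t_2 = 6.93 × 0.14 / 0.004093 = 237.1 d
Total t = Σ t_i = 464.5 days = 1.272 years.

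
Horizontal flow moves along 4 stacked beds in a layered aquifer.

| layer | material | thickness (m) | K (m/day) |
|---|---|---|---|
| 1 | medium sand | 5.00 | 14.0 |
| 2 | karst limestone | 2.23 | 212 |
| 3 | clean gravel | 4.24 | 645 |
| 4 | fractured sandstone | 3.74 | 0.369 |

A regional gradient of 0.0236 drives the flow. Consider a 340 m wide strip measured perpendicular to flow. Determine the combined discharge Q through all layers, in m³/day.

26300

Flow is parallel to layering, so each bed carries its own Darcy discharge and the transmissivities add.
Σ(K_i·b_i) = 14.0×5.00 + 212×2.23 + 645×4.24 + 0.369×3.74 = 3279 m²/day.
Hydraulic gradient i = 0.0236.
Q = Σ(K_i·b_i) · W · i = 3279 × 340 × 0.02360 = 26310 m³/day.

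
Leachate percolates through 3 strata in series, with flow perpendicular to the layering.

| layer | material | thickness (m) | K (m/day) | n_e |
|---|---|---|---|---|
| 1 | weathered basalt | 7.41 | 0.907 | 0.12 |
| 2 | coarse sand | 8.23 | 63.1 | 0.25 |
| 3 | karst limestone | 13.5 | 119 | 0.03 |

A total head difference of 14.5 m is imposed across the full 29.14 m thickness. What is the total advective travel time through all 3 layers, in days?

1.94

With flow normal to the layers, continuity requires the same specific discharge q through every layer.
Σ(b_i/K_i) = 7.41/0.907 + 8.23/63.1 + 13.5/119 = 8.414 d.
q = Δh / Σ(b_i/K_i) = 14.5 / 8.414 = 1.723 m/day.
In each layer the seepage velocity is v_i = q/n_i, so the layer transit time is t_i = b_i·n_i / q:
  layer 1 (weathered basalt): t_1 = 7.41 × 0.12 / 1.723 = 0.5160 d
  layer 2 (coarse sand): t_2 = 8.23 × 0.25 / 1.723 = 1.194 d
  layer 3 (karst limestone): t_3 = 13.5 × 0.03 / 1.723 = 0.2350 d
Total t = Σ t_i = 1.945 days.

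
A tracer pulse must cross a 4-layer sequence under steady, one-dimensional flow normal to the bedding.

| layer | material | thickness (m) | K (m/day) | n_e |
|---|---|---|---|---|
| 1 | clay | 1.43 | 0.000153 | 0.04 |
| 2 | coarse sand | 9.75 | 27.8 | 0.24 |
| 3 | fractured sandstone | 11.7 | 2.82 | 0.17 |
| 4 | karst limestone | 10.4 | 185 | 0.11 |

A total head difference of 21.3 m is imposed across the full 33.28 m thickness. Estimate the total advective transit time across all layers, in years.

With flow normal to the layers, continuity requires the same specific discharge q through every layer.
Σ(b_i/K_i) = 1.43/0.000153 + 9.75/27.8 + 11.7/2.82 + 10.4/185 = 9351 d.
q = Δh / Σ(b_i/K_i) = 21.3 / 9351 = 0.002278 m/day.
In each layer the seepage velocity is v_i = q/n_i, so the layer transit time is t_i = b_i·n_i / q:
  layer 1 (clay): t_1 = 1.43 × 0.04 / 0.002278 = 25.11 d
  layer 2 (coarse sand): t_2 = 9.75 × 0.24 / 0.002278 = 1027 d
  layer 3 (fractured sandstone): t_3 = 11.7 × 0.17 / 0.002278 = 873.2 d
  layer 4 (karst limestone): t_4 = 10.4 × 0.11 / 0.002278 = 502.2 d
Total t = Σ t_i = 2428 days = 6.647 years.

6.65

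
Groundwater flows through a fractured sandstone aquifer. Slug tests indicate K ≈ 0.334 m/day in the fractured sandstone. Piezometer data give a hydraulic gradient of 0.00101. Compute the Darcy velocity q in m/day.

0.000337

Hydraulic gradient i = 0.00101.
Specific discharge q = K · i = 0.3340 × 0.001010 = 0.0003373 m/day.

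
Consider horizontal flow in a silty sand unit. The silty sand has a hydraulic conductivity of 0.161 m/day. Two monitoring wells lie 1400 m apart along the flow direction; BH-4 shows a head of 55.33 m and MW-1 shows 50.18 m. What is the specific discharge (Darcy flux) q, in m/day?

0.000592

Hydraulic gradient i = (55.33 − 50.18) / 1400 = 5.15 / 1400 = 0.003679.
Specific discharge q = K · i = 0.1610 × 0.003679 = 0.0005923 m/day.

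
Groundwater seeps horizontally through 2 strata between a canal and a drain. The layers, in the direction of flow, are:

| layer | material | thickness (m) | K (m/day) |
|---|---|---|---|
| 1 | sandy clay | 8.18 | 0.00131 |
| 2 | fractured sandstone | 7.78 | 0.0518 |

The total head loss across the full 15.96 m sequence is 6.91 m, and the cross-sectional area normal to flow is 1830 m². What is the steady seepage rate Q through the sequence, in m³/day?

1.98

Flow is perpendicular to layering, so the layers act in series and the equivalent K is the thickness-weighted harmonic mean.
Total thickness L = 8.18 + 7.78 = 15.96 m.
Σ(b_i/K_i) = 8.18/0.00131 + 7.78/0.0518 = 6394 d.
K_eq = L / Σ(b_i/K_i) = 15.96 / 6394 = 0.002496 m/day.
Q = K_eq · A · (Δh/L) = 0.002496 × 1830 × (6.91/15.96) = 1.978 m³/day.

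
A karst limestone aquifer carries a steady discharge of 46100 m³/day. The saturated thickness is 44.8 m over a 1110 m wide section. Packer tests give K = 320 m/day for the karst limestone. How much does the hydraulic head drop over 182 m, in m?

0.527

Cross-sectional area A = 1110 × 44.8 = 49728 m².
From Q = K·A·i, i = Q / (K·A) = 46100 / (320.0 × 49728) = 0.002897.
Head loss Δh = i · L = 0.002897 × 182 = 0.5273 m.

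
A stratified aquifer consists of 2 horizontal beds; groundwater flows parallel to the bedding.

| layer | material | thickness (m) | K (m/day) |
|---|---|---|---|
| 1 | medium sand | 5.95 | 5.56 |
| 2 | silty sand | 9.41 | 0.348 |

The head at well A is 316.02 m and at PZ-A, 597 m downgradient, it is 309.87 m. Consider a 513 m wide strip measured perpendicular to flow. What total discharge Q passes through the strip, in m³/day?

192

Flow is parallel to layering, so each bed carries its own Darcy discharge and the transmissivities add.
Σ(K_i·b_i) = 5.56×5.95 + 0.348×9.41 = 36.36 m²/day.
Hydraulic gradient i = (316.02 − 309.87) / 597 = 6.15 / 597 = 0.01030.
Q = Σ(K_i·b_i) · W · i = 36.36 × 513 × 0.01030 = 192.1 m³/day.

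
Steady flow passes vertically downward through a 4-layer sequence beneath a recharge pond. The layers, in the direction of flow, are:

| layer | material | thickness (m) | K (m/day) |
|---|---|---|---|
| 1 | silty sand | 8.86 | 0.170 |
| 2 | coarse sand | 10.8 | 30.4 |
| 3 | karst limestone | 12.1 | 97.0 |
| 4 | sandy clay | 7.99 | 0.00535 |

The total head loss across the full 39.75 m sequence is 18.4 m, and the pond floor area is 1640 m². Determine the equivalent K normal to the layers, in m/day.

0.0257

Flow is perpendicular to layering, so the layers act in series and the equivalent K is the thickness-weighted harmonic mean.
Total thickness L = 8.86 + 10.8 + 12.1 + 7.99 = 39.75 m.
Σ(b_i/K_i) = 8.86/0.170 + 10.8/30.4 + 12.1/97.0 + 7.99/0.00535 = 1546 d.
K_eq = L / Σ(b_i/K_i) = 39.75 / 1546 = 0.02571 m/day.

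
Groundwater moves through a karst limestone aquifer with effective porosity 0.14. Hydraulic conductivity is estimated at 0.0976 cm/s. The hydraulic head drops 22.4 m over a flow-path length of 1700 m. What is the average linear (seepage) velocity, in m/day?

Convert K: 0.0976 cm/s × 864 = 84.33 m/day.
Hydraulic gradient i = Δh / L = 22.4 / 1700 = 0.01318.
Darcy flux q = K · i = 84.33 × 0.01318 = 1.111 m/day.
Seepage velocity v = q / n_e = 1.111 / 0.14 = 7.937 m/day.

7.94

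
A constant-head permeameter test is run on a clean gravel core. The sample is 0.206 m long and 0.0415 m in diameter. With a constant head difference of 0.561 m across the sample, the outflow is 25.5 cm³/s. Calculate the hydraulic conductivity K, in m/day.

Cross-sectional area A = π·(d/2)² = π × (0.0415/2)² = 0.001353 m².
Convert discharge: 25.5 cm³/s = 2.550e-05 m³/s.
Darcy's law rearranged: K = Q·L / (A·Δh) = 2.550e-05 × 0.206 / (0.001353 × 0.561) = 0.006922 m/s = 598.1 m/day.

598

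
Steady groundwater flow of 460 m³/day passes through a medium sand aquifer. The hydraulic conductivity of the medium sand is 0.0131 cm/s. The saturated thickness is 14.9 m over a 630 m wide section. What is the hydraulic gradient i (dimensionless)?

Convert K: 0.0131 cm/s × 864 = 11.32 m/day.
Cross-sectional area A = 630 × 14.9 = 9387 m².
From Q = K·A·i, i = Q / (K·A) = 460 / (11.32 × 9387) = 0.004330.

0.00433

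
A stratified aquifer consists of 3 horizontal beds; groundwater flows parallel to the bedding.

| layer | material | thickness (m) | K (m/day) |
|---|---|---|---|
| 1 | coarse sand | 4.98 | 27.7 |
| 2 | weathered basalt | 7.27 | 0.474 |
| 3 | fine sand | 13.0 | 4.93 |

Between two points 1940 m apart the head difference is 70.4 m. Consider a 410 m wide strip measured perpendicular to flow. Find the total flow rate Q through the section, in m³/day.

3060

Flow is parallel to layering, so each bed carries its own Darcy discharge and the transmissivities add.
Σ(K_i·b_i) = 27.7×4.98 + 0.474×7.27 + 4.93×13.0 = 205.5 m²/day.
Hydraulic gradient i = Δh / L = 70.4 / 1940 = 0.03629.
Q = Σ(K_i·b_i) · W · i = 205.5 × 410 × 0.03629 = 3057 m³/day.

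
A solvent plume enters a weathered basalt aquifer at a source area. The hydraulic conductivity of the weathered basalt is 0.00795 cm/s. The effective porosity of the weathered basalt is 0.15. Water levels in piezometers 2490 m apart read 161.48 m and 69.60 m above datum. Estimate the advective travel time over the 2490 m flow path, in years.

4.03

Convert K: 0.00795 cm/s × 864 = 6.869 m/day.
Hydraulic gradient i = (161.48 − 69.60) / 2490 = 91.88 / 2490 = 0.03690.
Darcy flux q = K · i = 6.869 × 0.03690 = 0.2535 m/day.
Seepage velocity v = q / n_e = 0.2535 / 0.15 = 1.690 m/day.
Travel time t = L / v = 2490 / 1.690 = 1474 days = 4.035 years.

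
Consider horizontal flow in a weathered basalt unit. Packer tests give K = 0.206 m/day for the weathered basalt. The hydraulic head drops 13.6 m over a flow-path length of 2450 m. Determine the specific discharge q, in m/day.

0.00114

Hydraulic gradient i = Δh / L = 13.6 / 2450 = 0.005551.
Specific discharge q = K · i = 0.2060 × 0.005551 = 0.001144 m/day.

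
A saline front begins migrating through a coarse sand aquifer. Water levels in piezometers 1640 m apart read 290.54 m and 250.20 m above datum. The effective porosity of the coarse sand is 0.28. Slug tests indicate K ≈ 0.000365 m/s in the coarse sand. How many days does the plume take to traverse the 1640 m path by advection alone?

Convert K: 0.000365 m/s × 86400 = 31.54 m/day.
Hydraulic gradient i = (290.54 − 250.20) / 1640 = 40.34 / 1640 = 0.02460.
Darcy flux q = K · i = 31.54 × 0.02460 = 0.7757 m/day.
Seepage velocity v = q / n_e = 0.7757 / 0.28 = 2.770 m/day.
Travel time t = L / v = 1640 / 2.770 = 592.0 days.

592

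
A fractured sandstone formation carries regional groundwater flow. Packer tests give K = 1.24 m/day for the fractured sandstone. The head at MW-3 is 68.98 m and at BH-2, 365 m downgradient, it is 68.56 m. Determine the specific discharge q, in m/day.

Hydraulic gradient i = (68.98 − 68.56) / 365 = 0.42 / 365 = 0.001151.
Specific discharge q = K · i = 1.240 × 0.001151 = 0.001427 m/day.

0.00143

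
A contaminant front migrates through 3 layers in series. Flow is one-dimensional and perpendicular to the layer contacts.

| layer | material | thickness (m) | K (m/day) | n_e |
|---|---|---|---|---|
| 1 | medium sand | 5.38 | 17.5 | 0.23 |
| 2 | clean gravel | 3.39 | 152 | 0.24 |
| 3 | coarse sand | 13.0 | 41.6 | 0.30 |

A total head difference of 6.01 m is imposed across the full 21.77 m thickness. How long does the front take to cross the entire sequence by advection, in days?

0.636

With flow normal to the layers, continuity requires the same specific discharge q through every layer.
Σ(b_i/K_i) = 5.38/17.5 + 3.39/152 + 13.0/41.6 = 0.6422 d.
q = Δh / Σ(b_i/K_i) = 6.01 / 0.6422 = 9.358 m/day.
In each layer the seepage velocity is v_i = q/n_i, so the layer transit time is t_i = b_i·n_i / q:
  layer 1 (medium sand): t_1 = 5.38 × 0.23 / 9.358 = 0.1322 d
  layer 2 (clean gravel): t_2 = 3.39 × 0.24 / 9.358 = 0.08694 d
  layer 3 (coarse sand): t_3 = 13.0 × 0.30 / 9.358 = 0.4168 d
Total t = Σ t_i = 0.6359 days.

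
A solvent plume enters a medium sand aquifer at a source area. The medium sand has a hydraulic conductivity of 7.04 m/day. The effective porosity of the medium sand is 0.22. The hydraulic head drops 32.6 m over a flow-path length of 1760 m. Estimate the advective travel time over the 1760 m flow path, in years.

8.13

Hydraulic gradient i = Δh / L = 32.6 / 1760 = 0.01852.
Darcy flux q = K · i = 7.040 × 0.01852 = 0.1304 m/day.
Seepage velocity v = q / n_e = 0.1304 / 0.22 = 0.5927 m/day.
Travel time t = L / v = 1760 / 0.5927 = 2969 days = 8.130 years.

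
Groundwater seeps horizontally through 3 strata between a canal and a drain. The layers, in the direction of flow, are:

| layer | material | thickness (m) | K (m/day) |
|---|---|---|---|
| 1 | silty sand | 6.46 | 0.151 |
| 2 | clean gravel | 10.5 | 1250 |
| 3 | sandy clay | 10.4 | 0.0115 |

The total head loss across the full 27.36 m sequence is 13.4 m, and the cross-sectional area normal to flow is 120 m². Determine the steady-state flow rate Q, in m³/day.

Flow is perpendicular to layering, so the layers act in series and the equivalent K is the thickness-weighted harmonic mean.
Total thickness L = 6.46 + 10.5 + 10.4 = 27.36 m.
Σ(b_i/K_i) = 6.46/0.151 + 10.5/1250 + 10.4/0.0115 = 947.1 d.
K_eq = L / Σ(b_i/K_i) = 27.36 / 947.1 = 0.02889 m/day.
Q = K_eq · A · (Δh/L) = 0.02889 × 120 × (13.4/27.36) = 1.698 m³/day.

1.70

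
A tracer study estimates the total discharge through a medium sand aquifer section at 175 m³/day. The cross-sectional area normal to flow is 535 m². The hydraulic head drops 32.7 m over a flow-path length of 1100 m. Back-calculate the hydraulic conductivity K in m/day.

11.0

Hydraulic gradient i = Δh / L = 32.7 / 1100 = 0.02973.
From Q = K·A·i, K = Q / (A·i) = 175 / (535.0 × 0.02973) = 11.00 m/day.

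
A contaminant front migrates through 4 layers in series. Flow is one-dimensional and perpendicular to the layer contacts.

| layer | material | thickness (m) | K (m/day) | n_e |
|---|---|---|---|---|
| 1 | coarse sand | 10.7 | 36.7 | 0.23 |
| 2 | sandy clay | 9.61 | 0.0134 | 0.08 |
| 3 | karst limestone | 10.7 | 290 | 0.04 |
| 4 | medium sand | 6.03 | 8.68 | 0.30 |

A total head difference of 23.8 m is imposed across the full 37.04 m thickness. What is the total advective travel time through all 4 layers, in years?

0.452

With flow normal to the layers, continuity requires the same specific discharge q through every layer.
Σ(b_i/K_i) = 10.7/36.7 + 9.61/0.0134 + 10.7/290 + 6.03/8.68 = 718.2 d.
q = Δh / Σ(b_i/K_i) = 23.8 / 718.2 = 0.03314 m/day.
In each layer the seepage velocity is v_i = q/n_i, so the layer transit time is t_i = b_i·n_i / q:
  layer 1 (coarse sand): t_1 = 10.7 × 0.23 / 0.03314 = 74.26 d
  layer 2 (sandy clay): t_2 = 9.61 × 0.08 / 0.03314 = 23.20 d
  layer 3 (karst limestone): t_3 = 10.7 × 0.04 / 0.03314 = 12.92 d
  layer 4 (medium sand): t_4 = 6.03 × 0.30 / 0.03314 = 54.59 d
Total t = Σ t_i = 165.0 days = 0.4517 years.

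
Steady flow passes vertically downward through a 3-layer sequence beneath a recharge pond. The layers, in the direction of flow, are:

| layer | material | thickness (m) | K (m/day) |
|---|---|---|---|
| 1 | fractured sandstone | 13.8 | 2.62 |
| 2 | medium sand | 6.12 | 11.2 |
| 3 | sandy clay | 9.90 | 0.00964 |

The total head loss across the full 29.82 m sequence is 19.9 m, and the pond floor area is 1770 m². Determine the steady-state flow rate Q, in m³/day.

34.1

Flow is perpendicular to layering, so the layers act in series and the equivalent K is the thickness-weighted harmonic mean.
Total thickness L = 13.8 + 6.12 + 9.90 = 29.82 m.
Σ(b_i/K_i) = 13.8/2.62 + 6.12/11.2 + 9.90/0.00964 = 1033 d.
K_eq = L / Σ(b_i/K_i) = 29.82 / 1033 = 0.02887 m/day.
Q = K_eq · A · (Δh/L) = 0.02887 × 1770 × (19.9/29.82) = 34.10 m³/day.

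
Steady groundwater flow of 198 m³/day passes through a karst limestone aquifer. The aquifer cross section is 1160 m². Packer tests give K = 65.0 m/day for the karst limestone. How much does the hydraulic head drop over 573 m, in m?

From Q = K·A·i, i = Q / (K·A) = 198 / (65.00 × 1160) = 0.002626.
Head loss Δh = i · L = 0.002626 × 573 = 1.505 m.

1.50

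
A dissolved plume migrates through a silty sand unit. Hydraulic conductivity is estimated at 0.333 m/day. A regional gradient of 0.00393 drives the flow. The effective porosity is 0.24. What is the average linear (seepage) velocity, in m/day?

Hydraulic gradient i = 0.00393.
Darcy flux q = K · i = 0.3330 × 0.003930 = 0.001309 m/day.
Seepage velocity v = q / n_e = 0.001309 / 0.24 = 0.005453 m/day.

0.00545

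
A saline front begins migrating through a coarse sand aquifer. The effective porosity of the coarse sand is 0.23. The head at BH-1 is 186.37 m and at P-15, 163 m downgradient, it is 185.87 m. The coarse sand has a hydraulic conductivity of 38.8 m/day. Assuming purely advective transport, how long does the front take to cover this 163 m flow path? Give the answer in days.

Hydraulic gradient i = (186.37 − 185.87) / 163 = 0.5 / 163 = 0.003067.
Darcy flux q = K · i = 38.80 × 0.003067 = 0.1190 m/day.
Seepage velocity v = q / n_e = 0.1190 / 0.23 = 0.5175 m/day.
Travel time t = L / v = 163 / 0.5175 = 315.0 days.

315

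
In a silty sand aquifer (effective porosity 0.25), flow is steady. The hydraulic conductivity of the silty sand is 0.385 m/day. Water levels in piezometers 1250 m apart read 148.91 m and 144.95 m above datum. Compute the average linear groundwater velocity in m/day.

Hydraulic gradient i = (148.91 − 144.95) / 1250 = 3.96 / 1250 = 0.003168.
Darcy flux q = K · i = 0.3850 × 0.003168 = 0.001220 m/day.
Seepage velocity v = q / n_e = 0.001220 / 0.25 = 0.004879 m/day.

0.00488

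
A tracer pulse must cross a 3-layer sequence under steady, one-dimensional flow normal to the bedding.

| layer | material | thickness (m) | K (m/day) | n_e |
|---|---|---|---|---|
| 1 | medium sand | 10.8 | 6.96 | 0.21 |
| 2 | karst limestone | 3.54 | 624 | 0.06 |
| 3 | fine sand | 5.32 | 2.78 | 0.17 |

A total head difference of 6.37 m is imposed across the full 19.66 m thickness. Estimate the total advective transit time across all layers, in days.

With flow normal to the layers, continuity requires the same specific discharge q through every layer.
Σ(b_i/K_i) = 10.8/6.96 + 3.54/624 + 5.32/2.78 = 3.471 d.
q = Δh / Σ(b_i/K_i) = 6.37 / 3.471 = 1.835 m/day.
In each layer the seepage velocity is v_i = q/n_i, so the layer transit time is t_i = b_i·n_i / q:
  layer 1 (medium sand): t_1 = 10.8 × 0.21 / 1.835 = 1.236 d
  layer 2 (karst limestone): t_2 = 3.54 × 0.06 / 1.835 = 0.1157 d
  layer 3 (fine sand): t_3 = 5.32 × 0.17 / 1.835 = 0.4928 d
Total t = Σ t_i = 1.844 days.

1.84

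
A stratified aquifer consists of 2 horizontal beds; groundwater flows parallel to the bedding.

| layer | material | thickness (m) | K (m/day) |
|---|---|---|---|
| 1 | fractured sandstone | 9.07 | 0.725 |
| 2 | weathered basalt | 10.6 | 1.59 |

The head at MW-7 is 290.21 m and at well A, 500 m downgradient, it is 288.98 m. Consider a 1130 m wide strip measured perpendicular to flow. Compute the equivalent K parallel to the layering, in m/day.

1.19

Flow is parallel to layering, so each bed carries its own Darcy discharge and the transmissivities add.
Σ(K_i·b_i) = 0.725×9.07 + 1.59×10.6 = 23.43 m²/day.
Total thickness b = 19.67 m, so K_eq = Σ(K_i·b_i)/b = 1.191 m/day.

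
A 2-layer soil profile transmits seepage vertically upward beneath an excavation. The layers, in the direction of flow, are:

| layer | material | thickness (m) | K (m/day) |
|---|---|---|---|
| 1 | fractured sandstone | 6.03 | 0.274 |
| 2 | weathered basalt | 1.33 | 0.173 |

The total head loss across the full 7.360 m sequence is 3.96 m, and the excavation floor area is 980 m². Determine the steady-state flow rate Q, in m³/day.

Flow is perpendicular to layering, so the layers act in series and the equivalent K is the thickness-weighted harmonic mean.
Total thickness L = 6.03 + 1.33 = 7.360 m.
Σ(b_i/K_i) = 6.03/0.274 + 1.33/0.173 = 29.70 d.
K_eq = L / Σ(b_i/K_i) = 7.360 / 29.70 = 0.2479 m/day.
Q = K_eq · A · (Δh/L) = 0.2479 × 980 × (3.96/7.360) = 130.7 m³/day.

131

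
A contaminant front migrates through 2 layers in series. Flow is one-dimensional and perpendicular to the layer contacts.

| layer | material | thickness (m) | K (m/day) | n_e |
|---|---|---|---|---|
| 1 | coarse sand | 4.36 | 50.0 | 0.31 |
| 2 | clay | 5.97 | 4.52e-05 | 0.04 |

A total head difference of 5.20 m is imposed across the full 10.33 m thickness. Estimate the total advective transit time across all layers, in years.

111

With flow normal to the layers, continuity requires the same specific discharge q through every layer.
Σ(b_i/K_i) = 4.36/50.0 + 5.97/4.52e-05 = 1.321e+05 d.
q = Δh / Σ(b_i/K_i) = 5.20 / 1.321e+05 = 3.937e-05 m/day.
In each layer the seepage velocity is v_i = q/n_i, so the layer transit time is t_i = b_i·n_i / q:
  layer 1 (coarse sand): t_1 = 4.36 × 0.31 / 3.937e-05 = 34331 d
  layer 2 (clay): t_2 = 5.97 × 0.04 / 3.937e-05 = 6066 d
Total t = Σ t_i = 40396 days = 110.6 years.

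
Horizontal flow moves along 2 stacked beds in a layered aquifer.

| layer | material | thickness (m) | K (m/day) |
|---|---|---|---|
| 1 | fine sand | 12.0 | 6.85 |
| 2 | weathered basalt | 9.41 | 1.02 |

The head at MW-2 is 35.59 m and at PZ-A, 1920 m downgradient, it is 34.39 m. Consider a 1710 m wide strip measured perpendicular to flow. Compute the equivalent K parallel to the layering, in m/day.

Flow is parallel to layering, so each bed carries its own Darcy discharge and the transmissivities add.
Σ(K_i·b_i) = 6.85×12.0 + 1.02×9.41 = 91.80 m²/day.
Total thickness b = 21.41 m, so K_eq = Σ(K_i·b_i)/b = 4.288 m/day.

4.29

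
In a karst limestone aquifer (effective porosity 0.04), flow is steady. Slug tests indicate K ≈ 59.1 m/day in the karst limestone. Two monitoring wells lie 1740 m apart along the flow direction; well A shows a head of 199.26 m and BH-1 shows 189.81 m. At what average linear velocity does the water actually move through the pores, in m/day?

Hydraulic gradient i = (199.26 − 189.81) / 1740 = 9.45 / 1740 = 0.005431.
Darcy flux q = K · i = 59.10 × 0.005431 = 0.3210 m/day.
Seepage velocity v = q / n_e = 0.3210 / 0.04 = 8.024 m/day.

8.02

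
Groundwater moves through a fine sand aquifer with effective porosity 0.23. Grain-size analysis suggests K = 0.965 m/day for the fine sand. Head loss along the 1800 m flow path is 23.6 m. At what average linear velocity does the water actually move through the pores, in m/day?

0.0550

Hydraulic gradient i = Δh / L = 23.6 / 1800 = 0.01311.
Darcy flux q = K · i = 0.9650 × 0.01311 = 0.01265 m/day.
Seepage velocity v = q / n_e = 0.01265 / 0.23 = 0.05501 m/day.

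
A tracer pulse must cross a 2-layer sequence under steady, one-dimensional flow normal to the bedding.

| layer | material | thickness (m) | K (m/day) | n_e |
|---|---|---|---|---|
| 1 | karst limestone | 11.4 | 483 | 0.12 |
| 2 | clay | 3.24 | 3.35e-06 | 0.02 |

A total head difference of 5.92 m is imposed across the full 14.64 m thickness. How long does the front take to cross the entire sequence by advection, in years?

With flow normal to the layers, continuity requires the same specific discharge q through every layer.
Σ(b_i/K_i) = 11.4/483 + 3.24/3.35e-06 = 9.672e+05 d.
q = Δh / Σ(b_i/K_i) = 5.92 / 9.672e+05 = 6.121e-06 m/day.
In each layer the seepage velocity is v_i = q/n_i, so the layer transit time is t_i = b_i·n_i / q:
  layer 1 (karst limestone): t_1 = 11.4 × 0.12 / 6.121e-06 = 2.235e+05 d
  layer 2 (clay): t_2 = 3.24 × 0.02 / 6.121e-06 = 10587 d
Total t = Σ t_i = 2.341e+05 days = 640.9 years.

641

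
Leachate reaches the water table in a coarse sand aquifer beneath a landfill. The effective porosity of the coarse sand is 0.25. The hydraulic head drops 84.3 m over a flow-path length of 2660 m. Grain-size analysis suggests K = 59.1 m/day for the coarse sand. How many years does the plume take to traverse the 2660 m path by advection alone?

0.972

Hydraulic gradient i = Δh / L = 84.3 / 2660 = 0.03169.
Darcy flux q = K · i = 59.10 × 0.03169 = 1.873 m/day.
Seepage velocity v = q / n_e = 1.873 / 0.25 = 7.492 m/day.
Travel time t = L / v = 2660 / 7.492 = 355.0 days = 0.9721 years.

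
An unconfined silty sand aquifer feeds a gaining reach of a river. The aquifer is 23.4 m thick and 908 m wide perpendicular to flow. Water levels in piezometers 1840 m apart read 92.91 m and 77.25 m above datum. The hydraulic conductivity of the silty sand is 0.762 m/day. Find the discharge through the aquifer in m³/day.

138

Cross-sectional area A = 908 × 23.4 = 21247 m².
Hydraulic gradient i = (92.91 − 77.25) / 1840 = 15.66 / 1840 = 0.008511.
Darcy's law: Q = K · A · i = 0.7620 × 21247 × 0.008511 = 137.8 m³/day.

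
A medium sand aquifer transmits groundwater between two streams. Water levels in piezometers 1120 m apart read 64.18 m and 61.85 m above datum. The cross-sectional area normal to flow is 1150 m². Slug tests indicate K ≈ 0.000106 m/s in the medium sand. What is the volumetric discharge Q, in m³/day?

21.9

Convert K: 0.000106 m/s × 86400 = 9.158 m/day.
Hydraulic gradient i = (64.18 − 61.85) / 1120 = 2.33 / 1120 = 0.002080.
Darcy's law: Q = K · A · i = 9.158 × 1150 × 0.002080 = 21.91 m³/day.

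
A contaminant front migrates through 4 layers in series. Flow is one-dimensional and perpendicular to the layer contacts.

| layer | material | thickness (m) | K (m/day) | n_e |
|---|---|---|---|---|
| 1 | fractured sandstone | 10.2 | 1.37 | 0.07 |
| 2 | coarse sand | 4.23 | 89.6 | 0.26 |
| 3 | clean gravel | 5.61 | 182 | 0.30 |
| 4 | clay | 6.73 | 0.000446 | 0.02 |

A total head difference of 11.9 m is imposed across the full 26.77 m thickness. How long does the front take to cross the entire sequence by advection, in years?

12.6

With flow normal to the layers, continuity requires the same specific discharge q through every layer.
Σ(b_i/K_i) = 10.2/1.37 + 4.23/89.6 + 5.61/182 + 6.73/0.000446 = 15097 d.
q = Δh / Σ(b_i/K_i) = 11.9 / 15097 = 0.0007882 m/day.
In each layer the seepage velocity is v_i = q/n_i, so the layer transit time is t_i = b_i·n_i / q:
  layer 1 (fractured sandstone): t_1 = 10.2 × 0.07 / 0.0007882 = 905.8 d
  layer 2 (coarse sand): t_2 = 4.23 × 0.26 / 0.0007882 = 1395 d
  layer 3 (clean gravel): t_3 = 5.61 × 0.30 / 0.0007882 = 2135 d
  layer 4 (clay): t_4 = 6.73 × 0.02 / 0.0007882 = 170.8 d
Total t = Σ t_i = 4607 days = 12.61 years.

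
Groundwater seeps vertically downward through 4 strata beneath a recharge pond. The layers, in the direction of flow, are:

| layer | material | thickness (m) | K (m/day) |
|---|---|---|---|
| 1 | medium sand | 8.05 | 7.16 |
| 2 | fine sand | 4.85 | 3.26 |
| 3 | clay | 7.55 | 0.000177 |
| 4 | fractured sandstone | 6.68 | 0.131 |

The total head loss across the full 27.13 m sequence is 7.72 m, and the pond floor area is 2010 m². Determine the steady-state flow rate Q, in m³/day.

0.363

Flow is perpendicular to layering, so the layers act in series and the equivalent K is the thickness-weighted harmonic mean.
Total thickness L = 8.05 + 4.85 + 7.55 + 6.68 = 27.13 m.
Σ(b_i/K_i) = 8.05/7.16 + 4.85/3.26 + 7.55/0.000177 + 6.68/0.131 = 42709 d.
K_eq = L / Σ(b_i/K_i) = 27.13 / 42709 = 0.0006352 m/day.
Q = K_eq · A · (Δh/L) = 0.0006352 × 2010 × (7.72/27.13) = 0.3633 m³/day.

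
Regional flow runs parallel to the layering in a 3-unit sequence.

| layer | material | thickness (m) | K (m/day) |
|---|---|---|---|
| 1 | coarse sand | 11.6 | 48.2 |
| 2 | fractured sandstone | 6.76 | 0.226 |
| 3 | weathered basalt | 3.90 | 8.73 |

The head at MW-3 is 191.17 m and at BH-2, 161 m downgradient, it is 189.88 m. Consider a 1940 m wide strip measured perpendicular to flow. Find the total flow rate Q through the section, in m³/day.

Flow is parallel to layering, so each bed carries its own Darcy discharge and the transmissivities add.
Σ(K_i·b_i) = 48.2×11.6 + 0.226×6.76 + 8.73×3.90 = 594.7 m²/day.
Hydraulic gradient i = (191.17 − 189.88) / 161 = 1.29 / 161 = 0.008012.
Q = Σ(K_i·b_i) · W · i = 594.7 × 1940 × 0.008012 = 9244 m³/day.

9240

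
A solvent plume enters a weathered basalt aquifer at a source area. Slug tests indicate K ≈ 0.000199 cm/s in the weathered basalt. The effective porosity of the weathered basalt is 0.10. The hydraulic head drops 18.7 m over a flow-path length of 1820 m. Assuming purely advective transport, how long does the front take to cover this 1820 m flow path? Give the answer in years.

282

Convert K: 0.000199 cm/s × 864 = 0.1719 m/day.
Hydraulic gradient i = Δh / L = 18.7 / 1820 = 0.01027.
Darcy flux q = K · i = 0.1719 × 0.01027 = 0.001767 m/day.
Seepage velocity v = q / n_e = 0.001767 / 0.10 = 0.01767 m/day.
Travel time t = L / v = 1820 / 0.01767 = 1.030e+05 days = 282.1 years.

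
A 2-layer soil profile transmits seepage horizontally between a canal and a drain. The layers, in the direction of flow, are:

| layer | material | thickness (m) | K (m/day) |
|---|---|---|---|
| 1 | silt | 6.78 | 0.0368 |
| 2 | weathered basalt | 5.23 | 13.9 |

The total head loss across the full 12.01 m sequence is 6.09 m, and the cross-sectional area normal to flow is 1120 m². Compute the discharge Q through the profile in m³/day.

36.9

Flow is perpendicular to layering, so the layers act in series and the equivalent K is the thickness-weighted harmonic mean.
Total thickness L = 6.78 + 5.23 = 12.01 m.
Σ(b_i/K_i) = 6.78/0.0368 + 5.23/13.9 = 184.6 d.
K_eq = L / Σ(b_i/K_i) = 12.01 / 184.6 = 0.06505 m/day.
Q = K_eq · A · (Δh/L) = 0.06505 × 1120 × (6.09/12.01) = 36.95 m³/day.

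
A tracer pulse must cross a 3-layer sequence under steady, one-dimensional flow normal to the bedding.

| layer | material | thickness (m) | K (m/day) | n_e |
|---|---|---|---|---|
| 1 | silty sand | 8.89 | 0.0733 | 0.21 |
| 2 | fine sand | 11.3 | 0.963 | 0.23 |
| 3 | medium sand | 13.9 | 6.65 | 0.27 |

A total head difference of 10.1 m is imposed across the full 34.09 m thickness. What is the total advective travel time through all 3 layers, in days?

110

With flow normal to the layers, continuity requires the same specific discharge q through every layer.
Σ(b_i/K_i) = 8.89/0.0733 + 11.3/0.963 + 13.9/6.65 = 135.1 d.
q = Δh / Σ(b_i/K_i) = 10.1 / 135.1 = 0.07476 m/day.
In each layer the seepage velocity is v_i = q/n_i, so the layer transit time is t_i = b_i·n_i / q:
  layer 1 (silty sand): t_1 = 8.89 × 0.21 / 0.07476 = 24.97 d
  layer 2 (fine sand): t_2 = 11.3 × 0.23 / 0.07476 = 34.77 d
  layer 3 (medium sand): t_3 = 13.9 × 0.27 / 0.07476 = 50.20 d
Total t = Σ t_i = 109.9 days.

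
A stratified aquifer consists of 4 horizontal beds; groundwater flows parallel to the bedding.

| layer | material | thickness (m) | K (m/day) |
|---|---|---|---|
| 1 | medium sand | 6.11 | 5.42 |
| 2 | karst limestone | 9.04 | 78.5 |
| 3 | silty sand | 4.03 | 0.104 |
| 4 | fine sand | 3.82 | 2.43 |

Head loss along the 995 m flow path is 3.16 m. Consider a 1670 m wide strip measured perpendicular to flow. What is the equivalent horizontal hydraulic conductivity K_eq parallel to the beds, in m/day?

Flow is parallel to layering, so each bed carries its own Darcy discharge and the transmissivities add.
Σ(K_i·b_i) = 5.42×6.11 + 78.5×9.04 + 0.104×4.03 + 2.43×3.82 = 752.5 m²/day.
Total thickness b = 23.00 m, so K_eq = Σ(K_i·b_i)/b = 32.72 m/day.

32.7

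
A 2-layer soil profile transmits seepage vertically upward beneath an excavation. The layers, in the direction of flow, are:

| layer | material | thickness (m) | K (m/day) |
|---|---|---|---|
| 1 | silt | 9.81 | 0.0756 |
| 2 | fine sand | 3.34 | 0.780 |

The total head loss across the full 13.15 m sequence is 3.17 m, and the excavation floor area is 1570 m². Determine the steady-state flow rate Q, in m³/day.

Flow is perpendicular to layering, so the layers act in series and the equivalent K is the thickness-weighted harmonic mean.
Total thickness L = 9.81 + 3.34 = 13.15 m.
Σ(b_i/K_i) = 9.81/0.0756 + 3.34/0.780 = 134.0 d.
K_eq = L / Σ(b_i/K_i) = 13.15 / 134.0 = 0.09810 m/day.
Q = K_eq · A · (Δh/L) = 0.09810 × 1570 × (3.17/13.15) = 37.13 m³/day.

37.1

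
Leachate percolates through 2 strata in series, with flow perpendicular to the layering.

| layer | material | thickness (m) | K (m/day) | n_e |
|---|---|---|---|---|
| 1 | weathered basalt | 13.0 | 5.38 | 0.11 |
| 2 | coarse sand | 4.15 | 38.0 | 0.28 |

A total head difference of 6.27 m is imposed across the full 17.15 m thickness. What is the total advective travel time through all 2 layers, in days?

With flow normal to the layers, continuity requires the same specific discharge q through every layer.
Σ(b_i/K_i) = 13.0/5.38 + 4.15/38.0 = 2.526 d.
q = Δh / Σ(b_i/K_i) = 6.27 / 2.526 = 2.483 m/day.
In each layer the seepage velocity is v_i = q/n_i, so the layer transit time is t_i = b_i·n_i / q:
  layer 1 (weathered basalt): t_1 = 13.0 × 0.11 / 2.483 = 0.5760 d
  layer 2 (coarse sand): t_2 = 4.15 × 0.28 / 2.483 = 0.4681 d
Total t = Σ t_i = 1.044 days.

1.04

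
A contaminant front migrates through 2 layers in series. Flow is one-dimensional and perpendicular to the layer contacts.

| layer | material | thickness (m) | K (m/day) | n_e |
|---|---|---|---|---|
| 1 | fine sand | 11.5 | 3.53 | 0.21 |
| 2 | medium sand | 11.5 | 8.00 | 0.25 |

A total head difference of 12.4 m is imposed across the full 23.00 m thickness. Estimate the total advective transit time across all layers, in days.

2.00

With flow normal to the layers, continuity requires the same specific discharge q through every layer.
Σ(b_i/K_i) = 11.5/3.53 + 11.5/8.00 = 4.695 d.
q = Δh / Σ(b_i/K_i) = 12.4 / 4.695 = 2.641 m/day.
In each layer the seepage velocity is v_i = q/n_i, so the layer transit time is t_i = b_i·n_i / q:
  layer 1 (fine sand): t_1 = 11.5 × 0.21 / 2.641 = 0.9144 d
  layer 2 (medium sand): t_2 = 11.5 × 0.25 / 2.641 = 1.089 d
Total t = Σ t_i = 2.003 days.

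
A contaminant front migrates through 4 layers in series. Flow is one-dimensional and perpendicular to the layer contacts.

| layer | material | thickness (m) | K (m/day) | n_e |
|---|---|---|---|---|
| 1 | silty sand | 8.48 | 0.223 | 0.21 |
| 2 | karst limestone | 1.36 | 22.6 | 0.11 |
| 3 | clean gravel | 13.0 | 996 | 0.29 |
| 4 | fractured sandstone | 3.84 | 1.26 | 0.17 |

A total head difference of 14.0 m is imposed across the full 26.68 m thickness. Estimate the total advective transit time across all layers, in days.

18.7

With flow normal to the layers, continuity requires the same specific discharge q through every layer.
Σ(b_i/K_i) = 8.48/0.223 + 1.36/22.6 + 13.0/996 + 3.84/1.26 = 41.15 d.
q = Δh / Σ(b_i/K_i) = 14.0 / 41.15 = 0.3402 m/day.
In each layer the seepage velocity is v_i = q/n_i, so the layer transit time is t_i = b_i·n_i / q:
  layer 1 (silty sand): t_1 = 8.48 × 0.21 / 0.3402 = 5.234 d
  layer 2 (karst limestone): t_2 = 1.36 × 0.11 / 0.3402 = 0.4397 d
  layer 3 (clean gravel): t_3 = 13.0 × 0.29 / 0.3402 = 11.08 d
  layer 4 (fractured sandstone): t_4 = 3.84 × 0.17 / 0.3402 = 1.919 d
Total t = Σ t_i = 18.67 days.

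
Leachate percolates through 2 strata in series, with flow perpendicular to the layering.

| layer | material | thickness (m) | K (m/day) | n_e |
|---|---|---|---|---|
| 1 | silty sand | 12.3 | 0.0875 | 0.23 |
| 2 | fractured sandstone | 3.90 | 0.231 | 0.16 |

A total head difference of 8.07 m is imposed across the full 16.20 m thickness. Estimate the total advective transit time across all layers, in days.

67.4

With flow normal to the layers, continuity requires the same specific discharge q through every layer.
Σ(b_i/K_i) = 12.3/0.0875 + 3.90/0.231 = 157.5 d.
q = Δh / Σ(b_i/K_i) = 8.07 / 157.5 = 0.05125 m/day.
In each layer the seepage velocity is v_i = q/n_i, so the layer transit time is t_i = b_i·n_i / q:
  layer 1 (silty sand): t_1 = 12.3 × 0.23 / 0.05125 = 55.20 d
  layer 2 (fractured sandstone): t_2 = 3.90 × 0.16 / 0.05125 = 12.17 d
Total t = Σ t_i = 67.37 days.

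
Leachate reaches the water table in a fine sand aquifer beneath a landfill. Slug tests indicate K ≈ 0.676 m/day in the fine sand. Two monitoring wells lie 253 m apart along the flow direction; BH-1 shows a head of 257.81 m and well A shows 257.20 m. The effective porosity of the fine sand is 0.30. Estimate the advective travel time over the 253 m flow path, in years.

Hydraulic gradient i = (257.81 − 257.20) / 253 = 0.61 / 253 = 0.002411.
Darcy flux q = K · i = 0.6760 × 0.002411 = 0.001630 m/day.
Seepage velocity v = q / n_e = 0.001630 / 0.30 = 0.005433 m/day.
Travel time t = L / v = 253 / 0.005433 = 46568 days = 127.5 years.

127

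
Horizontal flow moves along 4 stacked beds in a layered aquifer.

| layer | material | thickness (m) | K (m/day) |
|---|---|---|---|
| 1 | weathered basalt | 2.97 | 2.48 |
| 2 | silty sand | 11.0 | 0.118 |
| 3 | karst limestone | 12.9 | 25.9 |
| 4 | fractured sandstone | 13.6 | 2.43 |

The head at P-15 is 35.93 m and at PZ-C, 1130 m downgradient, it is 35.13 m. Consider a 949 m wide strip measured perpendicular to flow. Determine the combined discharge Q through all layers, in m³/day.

Flow is parallel to layering, so each bed carries its own Darcy discharge and the transmissivities add.
Σ(K_i·b_i) = 2.48×2.97 + 0.118×11.0 + 25.9×12.9 + 2.43×13.6 = 375.8 m²/day.
Hydraulic gradient i = (35.93 − 35.13) / 1130 = 0.8 / 1130 = 0.0007080.
Q = Σ(K_i·b_i) · W · i = 375.8 × 949 × 0.0007080 = 252.5 m³/day.

252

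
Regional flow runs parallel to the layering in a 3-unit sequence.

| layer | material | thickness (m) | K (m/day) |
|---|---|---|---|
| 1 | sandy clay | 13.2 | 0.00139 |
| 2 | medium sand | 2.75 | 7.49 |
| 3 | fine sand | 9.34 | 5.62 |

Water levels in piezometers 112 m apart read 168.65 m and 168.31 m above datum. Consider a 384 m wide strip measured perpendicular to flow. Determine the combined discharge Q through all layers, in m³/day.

Flow is parallel to layering, so each bed carries its own Darcy discharge and the transmissivities add.
Σ(K_i·b_i) = 0.00139×13.2 + 7.49×2.75 + 5.62×9.34 = 73.11 m²/day.
Hydraulic gradient i = (168.65 − 168.31) / 112 = 0.34 / 112 = 0.003036.
Q = Σ(K_i·b_i) · W · i = 73.11 × 384 × 0.003036 = 85.22 m³/day.

85.2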